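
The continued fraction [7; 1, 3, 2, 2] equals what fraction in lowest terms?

171/22

Using pₖ = aₖpₖ₋₁ + pₖ₋₂ and qₖ = aₖqₖ₋₁ + qₖ₋₂:
  k=0: a=7, p=7, q=1
  k=1: a=1, p=8, q=1
  k=2: a=3, p=31, q=4
  k=3: a=2, p=70, q=9
  k=4: a=2, p=171, q=22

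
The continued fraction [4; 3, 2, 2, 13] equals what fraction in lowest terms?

979/228

Using pₖ = aₖpₖ₋₁ + pₖ₋₂ and qₖ = aₖqₖ₋₁ + qₖ₋₂:
  k=0: a=4, p=4, q=1
  k=1: a=3, p=13, q=3
  k=2: a=2, p=30, q=7
  k=3: a=2, p=73, q=17
  k=4: a=13, p=979, q=228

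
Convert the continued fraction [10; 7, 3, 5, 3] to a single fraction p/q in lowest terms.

3781/373

Using pₖ = aₖpₖ₋₁ + pₖ₋₂ and qₖ = aₖqₖ₋₁ + qₖ₋₂:
  k=0: a=10, p=10, q=1
  k=1: a=7, p=71, q=7
  k=2: a=3, p=223, q=22
  k=3: a=5, p=1186, q=117
  k=4: a=3, p=3781, q=373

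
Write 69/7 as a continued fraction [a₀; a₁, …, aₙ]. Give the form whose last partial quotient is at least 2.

[9; 1, 6]

69 = 9×7 + 6
7 = 1×6 + 1
6 = 6×1 + 0  (stop)
So 69/7 = [9; 1, 6].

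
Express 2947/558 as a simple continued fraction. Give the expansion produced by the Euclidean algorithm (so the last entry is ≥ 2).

[5; 3, 1, 1, 4, 8, 2]

2947 = 5*558 + 157
558 = 3*157 + 87
157 = 1*87 + 70
87 = 1*70 + 17
70 = 4*17 + 2
17 = 8*2 + 1
2 = 2*1 + 0  (stop)
So 2947/558 = [5; 3, 1, 1, 4, 8, 2].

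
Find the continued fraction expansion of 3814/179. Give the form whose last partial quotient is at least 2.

3814 = 21*179 + 55
179 = 3*55 + 14
55 = 3*14 + 13
14 = 1*13 + 1
13 = 13*1 + 0  (stop)
So 3814/179 = [21; 3, 3, 1, 13].

[21; 3, 3, 1, 13]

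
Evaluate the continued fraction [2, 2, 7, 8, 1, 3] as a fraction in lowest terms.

Using pₖ = aₖpₖ₋₁ + pₖ₋₂ and qₖ = aₖqₖ₋₁ + qₖ₋₂:
  k=0: a=2, p=2, q=1
  k=1: a=2, p=5, q=2
  k=2: a=7, p=37, q=15
  k=3: a=8, p=301, q=122
  k=4: a=1, p=338, q=137
  k=5: a=3, p=1315, q=533

1315/533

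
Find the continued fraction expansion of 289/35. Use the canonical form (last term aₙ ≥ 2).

[8; 3, 1, 8]

289 = 8·35 + 9
35 = 3·9 + 8
9 = 1·8 + 1
8 = 8·1 + 0  (stop)
So 289/35 = [8; 3, 1, 8].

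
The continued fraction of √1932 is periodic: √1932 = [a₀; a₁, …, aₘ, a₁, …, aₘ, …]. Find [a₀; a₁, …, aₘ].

a₀ = ⌊√1932⌋ = 43.
With m₀=0, d₀=1 and mₖ₊₁ = dₖaₖ − mₖ, dₖ₊₁ = (n − mₖ₊₁²)/dₖ, aₖ₊₁ = ⌊(a₀+mₖ₊₁)/dₖ₊₁⌋:
  k=1: m=43, d=83, a=1
  k=2: m=40, d=4, a=20
  k=3: m=40, d=83, a=1
  k=4: m=43, d=1, a=86
d=1 and a=2a₀=86 at k=4, so the next step gives (m, d) = (43, 83) again — its k=1 value — and the period has length 4.

[43; 1, 20, 1, 86]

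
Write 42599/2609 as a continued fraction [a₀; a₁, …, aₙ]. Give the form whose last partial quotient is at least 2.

[16; 3, 19, 2, 3, 6]

42599 = 16*2609 + 855
2609 = 3*855 + 44
855 = 19*44 + 19
44 = 2*19 + 6
19 = 3*6 + 1
6 = 6*1 + 0  (stop)
So 42599/2609 = [16; 3, 19, 2, 3, 6].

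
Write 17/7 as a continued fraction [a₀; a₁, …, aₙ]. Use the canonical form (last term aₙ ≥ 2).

[2; 2, 3]

17 = 2·7 + 3
7 = 2·3 + 1
3 = 3·1 + 0  (stop)
So 17/7 = [2; 2, 3].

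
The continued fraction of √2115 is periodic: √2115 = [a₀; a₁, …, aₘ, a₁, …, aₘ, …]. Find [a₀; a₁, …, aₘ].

a₀ = ⌊√2115⌋ = 45.
With m₀=0, d₀=1 and mₖ₊₁ = dₖaₖ − mₖ, dₖ₊₁ = (n − mₖ₊₁²)/dₖ, aₖ₊₁ = ⌊(a₀+mₖ₊₁)/dₖ₊₁⌋:
  k=1: m=45, d=90, a=1
  k=2: m=45, d=1, a=90
d=1 and a=2a₀=90 at k=2, so the next step gives (m, d) = (45, 90) again — its k=1 value — and the period has length 2.

[45; 1, 90]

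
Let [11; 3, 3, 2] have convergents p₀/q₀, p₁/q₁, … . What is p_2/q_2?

Using pₖ = aₖpₖ₋₁ + pₖ₋₂, qₖ = aₖqₖ₋₁ + qₖ₋₂ (with p₋₁=1, p₋₂=0, q₋₁=0, q₋₂=1):
  k=0: a=11, p=11, q=1
  k=1: a=3, p=34, q=3
  k=2: a=3, p=113, q=10

113/10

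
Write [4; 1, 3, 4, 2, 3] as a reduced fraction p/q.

Using pₖ = aₖpₖ₋₁ + pₖ₋₂ and qₖ = aₖqₖ₋₁ + qₖ₋₂:
  k=0: a=4, p=4, q=1
  k=1: a=1, p=5, q=1
  k=2: a=3, p=19, q=4
  k=3: a=4, p=81, q=17
  k=4: a=2, p=181, q=38
  k=5: a=3, p=624, q=131

624/131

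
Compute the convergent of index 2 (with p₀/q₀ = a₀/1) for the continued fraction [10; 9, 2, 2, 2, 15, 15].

192/19

Using pₖ = aₖpₖ₋₁ + pₖ₋₂, qₖ = aₖqₖ₋₁ + qₖ₋₂ (with p₋₁=1, p₋₂=0, q₋₁=0, q₋₂=1):
  k=0: a=10, p=10, q=1
  k=1: a=9, p=91, q=9
  k=2: a=2, p=192, q=19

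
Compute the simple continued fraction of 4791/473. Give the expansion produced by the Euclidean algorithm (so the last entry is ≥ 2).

[10; 7, 1, 3, 15]

4791 = 10*473 + 61
473 = 7*61 + 46
61 = 1*46 + 15
46 = 3*15 + 1
15 = 15*1 + 0  (stop)
So 4791/473 = [10; 7, 1, 3, 15].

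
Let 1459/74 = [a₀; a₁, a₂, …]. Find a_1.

1459 = 19·74 + 53   →  a_0 = 19
74 = 1·53 + 21   →  a_1 = 1

1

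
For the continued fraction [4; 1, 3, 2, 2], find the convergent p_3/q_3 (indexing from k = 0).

Using pₖ = aₖpₖ₋₁ + pₖ₋₂, qₖ = aₖqₖ₋₁ + qₖ₋₂ (with p₋₁=1, p₋₂=0, q₋₁=0, q₋₂=1):
  k=0: a=4, p=4, q=1
  k=1: a=1, p=5, q=1
  k=2: a=3, p=19, q=4
  k=3: a=2, p=43, q=9

43/9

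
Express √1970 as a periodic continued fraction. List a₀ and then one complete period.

a₀ = ⌊√1970⌋ = 44.
With m₀=0, d₀=1 and mₖ₊₁ = dₖaₖ − mₖ, dₖ₊₁ = (n − mₖ₊₁²)/dₖ, aₖ₊₁ = ⌊(a₀+mₖ₊₁)/dₖ₊₁⌋:
  k=1: m=44, d=34, a=2
  k=2: m=24, d=41, a=1
  k=3: m=17, d=41, a=1
  k=4: m=24, d=34, a=2
  k=5: m=44, d=1, a=88
d=1 and a=2a₀=88 at k=5, so the next step gives (m, d) = (44, 34) again — its k=1 value — and the period has length 5.

[44; 2, 1, 1, 2, 88]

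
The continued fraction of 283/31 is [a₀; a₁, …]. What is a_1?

283 = 9·31 + 4   →  a_0 = 9
31 = 7·4 + 3   →  a_1 = 7

7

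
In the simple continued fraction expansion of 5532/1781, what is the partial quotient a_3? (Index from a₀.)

2

5532 = 3·1781 + 189   →  a_0 = 3
1781 = 9·189 + 80   →  a_1 = 9
189 = 2·80 + 29   →  a_2 = 2
80 = 2·29 + 22   →  a_3 = 2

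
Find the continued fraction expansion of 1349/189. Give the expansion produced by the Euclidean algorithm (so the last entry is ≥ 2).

[7; 7, 3, 1, 2, 2]

1349 = 7×189 + 26
189 = 7×26 + 7
26 = 3×7 + 5
7 = 1×5 + 2
5 = 2×2 + 1
2 = 2×1 + 0  (stop)
So 1349/189 = [7; 7, 3, 1, 2, 2].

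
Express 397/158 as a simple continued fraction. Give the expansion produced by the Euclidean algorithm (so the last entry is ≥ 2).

[2; 1, 1, 19, 4]

397 = 2*158 + 81
158 = 1*81 + 77
81 = 1*77 + 4
77 = 19*4 + 1
4 = 4*1 + 0  (stop)
So 397/158 = [2; 1, 1, 19, 4].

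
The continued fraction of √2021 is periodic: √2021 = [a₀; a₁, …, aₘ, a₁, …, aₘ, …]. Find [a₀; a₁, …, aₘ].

a₀ = ⌊√2021⌋ = 44.
With m₀=0, d₀=1 and mₖ₊₁ = dₖaₖ − mₖ, dₖ₊₁ = (n − mₖ₊₁²)/dₖ, aₖ₊₁ = ⌊(a₀+mₖ₊₁)/dₖ₊₁⌋:
  k=1: m=44, d=85, a=1
  k=2: m=41, d=4, a=21
  k=3: m=43, d=43, a=2
  k=4: m=43, d=4, a=21
  k=5: m=41, d=85, a=1
  k=6: m=44, d=1, a=88
d=1 and a=2a₀=88 at k=6, so the next step gives (m, d) = (44, 85) again — its k=1 value — and the period has length 6.

[44; 1, 21, 2, 21, 1, 88]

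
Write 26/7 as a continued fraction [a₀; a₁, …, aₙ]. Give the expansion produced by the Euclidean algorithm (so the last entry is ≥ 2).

[3; 1, 2, 2]

26 = 3×7 + 5
7 = 1×5 + 2
5 = 2×2 + 1
2 = 2×1 + 0  (stop)
So 26/7 = [3; 1, 2, 2].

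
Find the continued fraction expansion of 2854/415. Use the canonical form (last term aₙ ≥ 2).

2854 = 6·415 + 364
415 = 1·364 + 51
364 = 7·51 + 7
51 = 7·7 + 2
7 = 3·2 + 1
2 = 2·1 + 0  (stop)
So 2854/415 = [6; 1, 7, 7, 3, 2].

[6; 1, 7, 7, 3, 2]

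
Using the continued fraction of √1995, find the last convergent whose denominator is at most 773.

23896/535

√1995 = [44; 1, 1, 1, 88, …] (period length 4).
Convergents:
  p_0/q_0 = 44/1
  p_1/q_1 = 45/1
  p_2/q_2 = 89/2
  p_3/q_3 = 134/3
  p_4/q_4 = 11881/266
  p_5/q_5 = 12015/269
  p_6/q_6 = 23896/535
  p_7/q_7 = 35911/804
q_6 = 535 ≤ 773 < 804 = q_7, so the answer is 23896/535.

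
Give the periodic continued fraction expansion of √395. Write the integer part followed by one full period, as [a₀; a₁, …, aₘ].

[19; 1, 6, 1, 38]

a₀ = ⌊√395⌋ = 19.
With m₀=0, d₀=1 and mₖ₊₁ = dₖaₖ − mₖ, dₖ₊₁ = (n − mₖ₊₁²)/dₖ, aₖ₊₁ = ⌊(a₀+mₖ₊₁)/dₖ₊₁⌋:
  k=1: m=19, d=34, a=1
  k=2: m=15, d=5, a=6
  k=3: m=15, d=34, a=1
  k=4: m=19, d=1, a=38
d=1 and a=2a₀=38 at k=4, so the next step gives (m, d) = (19, 34) again — its k=1 value — and the period has length 4.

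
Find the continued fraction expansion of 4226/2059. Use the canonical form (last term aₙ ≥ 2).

4226 = 2·2059 + 108
2059 = 19·108 + 7
108 = 15·7 + 3
7 = 2·3 + 1
3 = 3·1 + 0  (stop)
So 4226/2059 = [2; 19, 15, 2, 3].

[2; 19, 15, 2, 3]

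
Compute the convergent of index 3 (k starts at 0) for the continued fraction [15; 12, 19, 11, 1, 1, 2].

Using pₖ = aₖpₖ₋₁ + pₖ₋₂, qₖ = aₖqₖ₋₁ + qₖ₋₂ (with p₋₁=1, p₋₂=0, q₋₁=0, q₋₂=1):
  k=0: a=15, p=15, q=1
  k=1: a=12, p=181, q=12
  k=2: a=19, p=3454, q=229
  k=3: a=11, p=38175, q=2531

38175/2531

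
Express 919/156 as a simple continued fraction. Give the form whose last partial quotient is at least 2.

919 = 5*156 + 139
156 = 1*139 + 17
139 = 8*17 + 3
17 = 5*3 + 2
3 = 1*2 + 1
2 = 2*1 + 0  (stop)
So 919/156 = [5; 1, 8, 5, 1, 2].

[5; 1, 8, 5, 1, 2]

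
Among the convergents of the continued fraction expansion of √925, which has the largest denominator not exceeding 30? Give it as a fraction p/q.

882/29

√925 = [30; 2, 2, 2, 2, 60, …] (period length 5).
Convergents:
  p_0/q_0 = 30/1
  p_1/q_1 = 61/2
  p_2/q_2 = 152/5
  p_3/q_3 = 365/12
  p_4/q_4 = 882/29
  p_5/q_5 = 53285/1752
q_4 = 29 ≤ 30 < 1752 = q_5, so the answer is 882/29.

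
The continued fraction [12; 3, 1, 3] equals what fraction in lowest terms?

184/15

Fold from the inside: start with 3/1.
  1 + 1/3 = 4/3
  3 + 3/4 = 15/4
  12 + 4/15 = 184/15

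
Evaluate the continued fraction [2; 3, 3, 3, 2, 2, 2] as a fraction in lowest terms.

1027/446

Using pₖ = aₖpₖ₋₁ + pₖ₋₂ and qₖ = aₖqₖ₋₁ + qₖ₋₂:
  k=0: a=2, p=2, q=1
  k=1: a=3, p=7, q=3
  k=2: a=3, p=23, q=10
  k=3: a=3, p=76, q=33
  k=4: a=2, p=175, q=76
  k=5: a=2, p=426, q=185
  k=6: a=2, p=1027, q=446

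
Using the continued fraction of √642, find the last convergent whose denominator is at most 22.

√642 = [25; 2, 1, 24, 1, 2, 50, …] (period length 6).
Convergents:
  p_0/q_0 = 25/1
  p_1/q_1 = 51/2
  p_2/q_2 = 76/3
  p_3/q_3 = 1875/74
q_2 = 3 ≤ 22 < 74 = q_3, so the answer is 76/3.

76/3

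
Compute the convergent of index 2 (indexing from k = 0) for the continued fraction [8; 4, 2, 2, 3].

Using pₖ = aₖpₖ₋₁ + pₖ₋₂, qₖ = aₖqₖ₋₁ + qₖ₋₂ (with p₋₁=1, p₋₂=0, q₋₁=0, q₋₂=1):
  k=0: a=8, p=8, q=1
  k=1: a=4, p=33, q=4
  k=2: a=2, p=74, q=9

74/9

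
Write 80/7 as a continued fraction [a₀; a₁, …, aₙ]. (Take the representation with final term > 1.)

80 = 11·7 + 3
7 = 2·3 + 1
3 = 3·1 + 0  (stop)
So 80/7 = [11; 2, 3].

[11; 2, 3]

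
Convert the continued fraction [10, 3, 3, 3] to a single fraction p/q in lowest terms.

340/33

Using pₖ = aₖpₖ₋₁ + pₖ₋₂ and qₖ = aₖqₖ₋₁ + qₖ₋₂:
  k=0: a=10, p=10, q=1
  k=1: a=3, p=31, q=3
  k=2: a=3, p=103, q=10
  k=3: a=3, p=340, q=33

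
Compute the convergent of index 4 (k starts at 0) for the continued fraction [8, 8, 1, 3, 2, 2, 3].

641/79

Using pₖ = aₖpₖ₋₁ + pₖ₋₂, qₖ = aₖqₖ₋₁ + qₖ₋₂ (with p₋₁=1, p₋₂=0, q₋₁=0, q₋₂=1):
  k=0: a=8, p=8, q=1
  k=1: a=8, p=65, q=8
  k=2: a=1, p=73, q=9
  k=3: a=3, p=284, q=35
  k=4: a=2, p=641, q=79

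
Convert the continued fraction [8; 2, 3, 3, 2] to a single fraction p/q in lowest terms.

Using pₖ = aₖpₖ₋₁ + pₖ₋₂ and qₖ = aₖqₖ₋₁ + qₖ₋₂:
  k=0: a=8, p=8, q=1
  k=1: a=2, p=17, q=2
  k=2: a=3, p=59, q=7
  k=3: a=3, p=194, q=23
  k=4: a=2, p=447, q=53

447/53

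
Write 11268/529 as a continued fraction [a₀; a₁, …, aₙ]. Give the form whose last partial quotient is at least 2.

[21; 3, 3, 17, 3]

11268 = 21·529 + 159
529 = 3·159 + 52
159 = 3·52 + 3
52 = 17·3 + 1
3 = 3·1 + 0  (stop)
So 11268/529 = [21; 3, 3, 17, 3].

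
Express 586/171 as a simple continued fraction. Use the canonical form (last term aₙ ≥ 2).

[3; 2, 2, 1, 11, 2]

586 = 3*171 + 73
171 = 2*73 + 25
73 = 2*25 + 23
25 = 1*23 + 2
23 = 11*2 + 1
2 = 2*1 + 0  (stop)
So 586/171 = [3; 2, 2, 1, 11, 2].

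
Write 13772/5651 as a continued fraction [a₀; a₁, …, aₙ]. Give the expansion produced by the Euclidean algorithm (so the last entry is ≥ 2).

13772 = 2·5651 + 2470
5651 = 2·2470 + 711
2470 = 3·711 + 337
711 = 2·337 + 37
337 = 9·37 + 4
37 = 9·4 + 1
4 = 4·1 + 0  (stop)
So 13772/5651 = [2; 2, 3, 2, 9, 9, 4].

[2; 2, 3, 2, 9, 9, 4]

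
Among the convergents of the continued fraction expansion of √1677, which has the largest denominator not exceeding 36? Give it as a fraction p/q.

√1677 = [40; 1, 19, 2, 19, 1, 80, …] (period length 6).
Convergents:
  p_0/q_0 = 40/1
  p_1/q_1 = 41/1
  p_2/q_2 = 819/20
  p_3/q_3 = 1679/41
q_2 = 20 ≤ 36 < 41 = q_3, so the answer is 819/20.

819/20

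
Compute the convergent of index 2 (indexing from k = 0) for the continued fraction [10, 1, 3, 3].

Using pₖ = aₖpₖ₋₁ + pₖ₋₂, qₖ = aₖqₖ₋₁ + qₖ₋₂ (with p₋₁=1, p₋₂=0, q₋₁=0, q₋₂=1):
  k=0: a=10, p=10, q=1
  k=1: a=1, p=11, q=1
  k=2: a=3, p=43, q=4

43/4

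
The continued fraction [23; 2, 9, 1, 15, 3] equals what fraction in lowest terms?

Using pₖ = aₖpₖ₋₁ + pₖ₋₂ and qₖ = aₖqₖ₋₁ + qₖ₋₂:
  k=0: a=23, p=23, q=1
  k=1: a=2, p=47, q=2
  k=2: a=9, p=446, q=19
  k=3: a=1, p=493, q=21
  k=4: a=15, p=7841, q=334
  k=5: a=3, p=24016, q=1023

24016/1023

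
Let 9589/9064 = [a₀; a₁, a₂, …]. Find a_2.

9589 = 1·9064 + 525   →  a_0 = 1
9064 = 17·525 + 139   →  a_1 = 17
525 = 3·139 + 108   →  a_2 = 3

3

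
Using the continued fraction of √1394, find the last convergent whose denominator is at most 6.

112/3

√1394 = [37; 2, 1, 36, 1, 2, 74, …] (period length 6).
Convergents:
  p_0/q_0 = 37/1
  p_1/q_1 = 75/2
  p_2/q_2 = 112/3
  p_3/q_3 = 4107/110
q_2 = 3 ≤ 6 < 110 = q_3, so the answer is 112/3.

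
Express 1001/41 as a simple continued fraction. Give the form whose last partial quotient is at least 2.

[24; 2, 2, 2, 3]

1001 = 24×41 + 17
41 = 2×17 + 7
17 = 2×7 + 3
7 = 2×3 + 1
3 = 3×1 + 0  (stop)
So 1001/41 = [24; 2, 2, 2, 3].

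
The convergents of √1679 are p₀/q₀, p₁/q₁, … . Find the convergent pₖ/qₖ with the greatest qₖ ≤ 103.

√1679 = [40; 1, 39, 1, 80, …] (period length 4).
Convergents:
  p_0/q_0 = 40/1
  p_1/q_1 = 41/1
  p_2/q_2 = 1639/40
  p_3/q_3 = 1680/41
  p_4/q_4 = 136039/3320
q_3 = 41 ≤ 103 < 3320 = q_4, so the answer is 1680/41.

1680/41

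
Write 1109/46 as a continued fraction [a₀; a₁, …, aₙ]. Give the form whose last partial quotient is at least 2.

[24; 9, 5]

1109 = 24×46 + 5
46 = 9×5 + 1
5 = 5×1 + 0  (stop)
So 1109/46 = [24; 9, 5].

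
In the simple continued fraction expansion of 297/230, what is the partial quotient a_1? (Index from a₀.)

3

297 = 1·230 + 67   →  a_0 = 1
230 = 3·67 + 29   →  a_1 = 3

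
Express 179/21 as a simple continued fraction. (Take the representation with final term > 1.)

179 = 8*21 + 11
21 = 1*11 + 10
11 = 1*10 + 1
10 = 10*1 + 0  (stop)
So 179/21 = [8; 1, 1, 10].

[8; 1, 1, 10]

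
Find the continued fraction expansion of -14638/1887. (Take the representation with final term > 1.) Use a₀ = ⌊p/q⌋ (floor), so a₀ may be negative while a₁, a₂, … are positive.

[-8; 4, 8, 3, 18]

-14638 = -8×1887 + 458
1887 = 4×458 + 55
458 = 8×55 + 18
55 = 3×18 + 1
18 = 18×1 + 0  (stop)
So -14638/1887 = [-8; 4, 8, 3, 18].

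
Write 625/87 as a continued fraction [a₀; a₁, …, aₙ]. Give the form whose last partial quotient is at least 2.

625 = 7·87 + 16
87 = 5·16 + 7
16 = 2·7 + 2
7 = 3·2 + 1
2 = 2·1 + 0  (stop)
So 625/87 = [7; 5, 2, 3, 2].

[7; 5, 2, 3, 2]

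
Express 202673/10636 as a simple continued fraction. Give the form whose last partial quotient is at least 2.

202673 = 19*10636 + 589
10636 = 18*589 + 34
589 = 17*34 + 11
34 = 3*11 + 1
11 = 11*1 + 0  (stop)
So 202673/10636 = [19; 18, 17, 3, 11].

[19; 18, 17, 3, 11]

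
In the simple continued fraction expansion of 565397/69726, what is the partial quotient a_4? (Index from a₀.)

565397 = 8·69726 + 7589   →  a_0 = 8
69726 = 9·7589 + 1425   →  a_1 = 9
7589 = 5·1425 + 464   →  a_2 = 5
1425 = 3·464 + 33   →  a_3 = 3
464 = 14·33 + 2   →  a_4 = 14

14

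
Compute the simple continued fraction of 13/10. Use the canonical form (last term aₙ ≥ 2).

[1; 3, 3]

13 = 1*10 + 3
10 = 3*3 + 1
3 = 3*1 + 0  (stop)
So 13/10 = [1; 3, 3].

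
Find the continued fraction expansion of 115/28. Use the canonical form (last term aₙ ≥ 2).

[4; 9, 3]

115 = 4·28 + 3
28 = 9·3 + 1
3 = 3·1 + 0  (stop)
So 115/28 = [4; 9, 3].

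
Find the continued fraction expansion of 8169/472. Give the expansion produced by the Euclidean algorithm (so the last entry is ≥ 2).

[17; 3, 3, 1, 11, 3]

8169 = 17×472 + 145
472 = 3×145 + 37
145 = 3×37 + 34
37 = 1×34 + 3
34 = 11×3 + 1
3 = 3×1 + 0  (stop)
So 8169/472 = [17; 3, 3, 1, 11, 3].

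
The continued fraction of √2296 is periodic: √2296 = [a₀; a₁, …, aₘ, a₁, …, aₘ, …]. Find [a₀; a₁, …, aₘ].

a₀ = ⌊√2296⌋ = 47.
With m₀=0, d₀=1 and mₖ₊₁ = dₖaₖ − mₖ, dₖ₊₁ = (n − mₖ₊₁²)/dₖ, aₖ₊₁ = ⌊(a₀+mₖ₊₁)/dₖ₊₁⌋:
  k=1: m=47, d=87, a=1
  k=2: m=40, d=8, a=10
  k=3: m=40, d=87, a=1
  k=4: m=47, d=1, a=94
d=1 and a=2a₀=94 at k=4, so the next step gives (m, d) = (47, 87) again — its k=1 value — and the period has length 4.

[47; 1, 10, 1, 94]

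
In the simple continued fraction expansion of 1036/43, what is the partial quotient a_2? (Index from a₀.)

1036 = 24·43 + 4   →  a_0 = 24
43 = 10·4 + 3   →  a_1 = 10
4 = 1·3 + 1   →  a_2 = 1

1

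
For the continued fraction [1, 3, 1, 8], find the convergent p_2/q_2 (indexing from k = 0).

Using pₖ = aₖpₖ₋₁ + pₖ₋₂, qₖ = aₖqₖ₋₁ + qₖ₋₂ (with p₋₁=1, p₋₂=0, q₋₁=0, q₋₂=1):
  k=0: a=1, p=1, q=1
  k=1: a=3, p=4, q=3
  k=2: a=1, p=5, q=4

5/4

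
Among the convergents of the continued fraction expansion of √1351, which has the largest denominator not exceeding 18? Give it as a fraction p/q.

√1351 = [36; 1, 3, 10, 3, 1, 72, …] (period length 6).
Convergents:
  p_0/q_0 = 36/1
  p_1/q_1 = 37/1
  p_2/q_2 = 147/4
  p_3/q_3 = 1507/41
q_2 = 4 ≤ 18 < 41 = q_3, so the answer is 147/4.

147/4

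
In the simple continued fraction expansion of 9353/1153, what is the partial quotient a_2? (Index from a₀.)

1

9353 = 8·1153 + 129   →  a_0 = 8
1153 = 8·129 + 121   →  a_1 = 8
129 = 1·121 + 8   →  a_2 = 1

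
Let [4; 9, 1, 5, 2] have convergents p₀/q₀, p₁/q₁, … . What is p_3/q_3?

Using pₖ = aₖpₖ₋₁ + pₖ₋₂, qₖ = aₖqₖ₋₁ + qₖ₋₂ (with p₋₁=1, p₋₂=0, q₋₁=0, q₋₂=1):
  k=0: a=4, p=4, q=1
  k=1: a=9, p=37, q=9
  k=2: a=1, p=41, q=10
  k=3: a=5, p=242, q=59

242/59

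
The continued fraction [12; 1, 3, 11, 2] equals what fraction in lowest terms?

Using pₖ = aₖpₖ₋₁ + pₖ₋₂ and qₖ = aₖqₖ₋₁ + qₖ₋₂:
  k=0: a=12, p=12, q=1
  k=1: a=1, p=13, q=1
  k=2: a=3, p=51, q=4
  k=3: a=11, p=574, q=45
  k=4: a=2, p=1199, q=94

1199/94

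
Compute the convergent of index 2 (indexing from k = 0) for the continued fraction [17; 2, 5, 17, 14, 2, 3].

Using pₖ = aₖpₖ₋₁ + pₖ₋₂, qₖ = aₖqₖ₋₁ + qₖ₋₂ (with p₋₁=1, p₋₂=0, q₋₁=0, q₋₂=1):
  k=0: a=17, p=17, q=1
  k=1: a=2, p=35, q=2
  k=2: a=5, p=192, q=11

192/11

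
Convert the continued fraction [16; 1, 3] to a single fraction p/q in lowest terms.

Using pₖ = aₖpₖ₋₁ + pₖ₋₂ and qₖ = aₖqₖ₋₁ + qₖ₋₂:
  k=0: a=16, p=16, q=1
  k=1: a=1, p=17, q=1
  k=2: a=3, p=67, q=4

67/4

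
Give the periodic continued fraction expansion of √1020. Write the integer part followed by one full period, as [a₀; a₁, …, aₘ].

[31; 1, 14, 1, 62]

a₀ = ⌊√1020⌋ = 31.
With m₀=0, d₀=1 and mₖ₊₁ = dₖaₖ − mₖ, dₖ₊₁ = (n − mₖ₊₁²)/dₖ, aₖ₊₁ = ⌊(a₀+mₖ₊₁)/dₖ₊₁⌋:
  k=1: m=31, d=59, a=1
  k=2: m=28, d=4, a=14
  k=3: m=28, d=59, a=1
  k=4: m=31, d=1, a=62
d=1 and a=2a₀=62 at k=4, so the next step gives (m, d) = (31, 59) again — its k=1 value — and the period has length 4.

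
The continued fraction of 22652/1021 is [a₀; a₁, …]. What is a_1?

5

22652 = 22·1021 + 190   →  a_0 = 22
1021 = 5·190 + 71   →  a_1 = 5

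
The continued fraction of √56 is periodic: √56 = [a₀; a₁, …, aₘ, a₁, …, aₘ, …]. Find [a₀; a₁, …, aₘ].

[7; 2, 14]

a₀ = ⌊√56⌋ = 7.
With m₀=0, d₀=1 and mₖ₊₁ = dₖaₖ − mₖ, dₖ₊₁ = (n − mₖ₊₁²)/dₖ, aₖ₊₁ = ⌊(a₀+mₖ₊₁)/dₖ₊₁⌋:
  k=1: m=7, d=7, a=2
  k=2: m=7, d=1, a=14
d=1 and a=2a₀=14 at k=2, so the next step gives (m, d) = (7, 7) again — its k=1 value — and the period has length 2.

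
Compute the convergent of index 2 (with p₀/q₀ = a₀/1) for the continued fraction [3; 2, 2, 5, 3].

Using pₖ = aₖpₖ₋₁ + pₖ₋₂, qₖ = aₖqₖ₋₁ + qₖ₋₂ (with p₋₁=1, p₋₂=0, q₋₁=0, q₋₂=1):
  k=0: a=3, p=3, q=1
  k=1: a=2, p=7, q=2
  k=2: a=2, p=17, q=5

17/5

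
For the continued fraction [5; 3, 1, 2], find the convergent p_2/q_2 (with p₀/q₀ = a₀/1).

Using pₖ = aₖpₖ₋₁ + pₖ₋₂, qₖ = aₖqₖ₋₁ + qₖ₋₂ (with p₋₁=1, p₋₂=0, q₋₁=0, q₋₂=1):
  k=0: a=5, p=5, q=1
  k=1: a=3, p=16, q=3
  k=2: a=1, p=21, q=4

21/4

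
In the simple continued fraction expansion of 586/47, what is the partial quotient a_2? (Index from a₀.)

586 = 12·47 + 22   →  a_0 = 12
47 = 2·22 + 3   →  a_1 = 2
22 = 7·3 + 1   →  a_2 = 7

7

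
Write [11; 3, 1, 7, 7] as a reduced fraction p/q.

Fold from the inside: start with 7/1.
  7 + 1/7 = 50/7
  1 + 7/50 = 57/50
  3 + 50/57 = 221/57
  11 + 57/221 = 2488/221

2488/221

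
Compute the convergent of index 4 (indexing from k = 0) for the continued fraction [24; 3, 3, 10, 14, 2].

Using pₖ = aₖpₖ₋₁ + pₖ₋₂, qₖ = aₖqₖ₋₁ + qₖ₋₂ (with p₋₁=1, p₋₂=0, q₋₁=0, q₋₂=1):
  k=0: a=24, p=24, q=1
  k=1: a=3, p=73, q=3
  k=2: a=3, p=243, q=10
  k=3: a=10, p=2503, q=103
  k=4: a=14, p=35285, q=1452

35285/1452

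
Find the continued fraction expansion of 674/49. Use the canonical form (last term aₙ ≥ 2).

[13; 1, 3, 12]

674 = 13·49 + 37
49 = 1·37 + 12
37 = 3·12 + 1
12 = 12·1 + 0  (stop)
So 674/49 = [13; 1, 3, 12].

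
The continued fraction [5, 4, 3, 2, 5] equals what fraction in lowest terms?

Using pₖ = aₖpₖ₋₁ + pₖ₋₂ and qₖ = aₖqₖ₋₁ + qₖ₋₂:
  k=0: a=5, p=5, q=1
  k=1: a=4, p=21, q=4
  k=2: a=3, p=68, q=13
  k=3: a=2, p=157, q=30
  k=4: a=5, p=853, q=163

853/163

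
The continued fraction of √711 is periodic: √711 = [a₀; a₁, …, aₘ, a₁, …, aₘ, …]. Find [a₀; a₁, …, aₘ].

a₀ = ⌊√711⌋ = 26.
With m₀=0, d₀=1 and mₖ₊₁ = dₖaₖ − mₖ, dₖ₊₁ = (n − mₖ₊₁²)/dₖ, aₖ₊₁ = ⌊(a₀+mₖ₊₁)/dₖ₊₁⌋:
  k=1: m=26, d=35, a=1
  k=2: m=9, d=18, a=1
  k=3: m=9, d=35, a=1
  k=4: m=26, d=1, a=52
d=1 and a=2a₀=52 at k=4, so the next step gives (m, d) = (26, 35) again — its k=1 value — and the period has length 4.

[26; 1, 1, 1, 52]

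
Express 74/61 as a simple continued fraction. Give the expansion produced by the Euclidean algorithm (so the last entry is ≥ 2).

[1; 4, 1, 2, 4]

74 = 1*61 + 13
61 = 4*13 + 9
13 = 1*9 + 4
9 = 2*4 + 1
4 = 4*1 + 0  (stop)
So 74/61 = [1; 4, 1, 2, 4].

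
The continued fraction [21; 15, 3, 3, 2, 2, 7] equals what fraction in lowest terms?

133786/6351

Using pₖ = aₖpₖ₋₁ + pₖ₋₂ and qₖ = aₖqₖ₋₁ + qₖ₋₂:
  k=0: a=21, p=21, q=1
  k=1: a=15, p=316, q=15
  k=2: a=3, p=969, q=46
  k=3: a=3, p=3223, q=153
  k=4: a=2, p=7415, q=352
  k=5: a=2, p=18053, q=857
  k=6: a=7, p=133786, q=6351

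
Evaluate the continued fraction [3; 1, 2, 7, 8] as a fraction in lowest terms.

Using pₖ = aₖpₖ₋₁ + pₖ₋₂ and qₖ = aₖqₖ₋₁ + qₖ₋₂:
  k=0: a=3, p=3, q=1
  k=1: a=1, p=4, q=1
  k=2: a=2, p=11, q=3
  k=3: a=7, p=81, q=22
  k=4: a=8, p=659, q=179

659/179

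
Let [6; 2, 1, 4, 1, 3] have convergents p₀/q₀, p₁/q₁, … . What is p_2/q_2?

19/3

Using pₖ = aₖpₖ₋₁ + pₖ₋₂, qₖ = aₖqₖ₋₁ + qₖ₋₂ (with p₋₁=1, p₋₂=0, q₋₁=0, q₋₂=1):
  k=0: a=6, p=6, q=1
  k=1: a=2, p=13, q=2
  k=2: a=1, p=19, q=3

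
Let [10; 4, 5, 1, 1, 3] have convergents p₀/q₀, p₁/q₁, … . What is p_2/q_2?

Using pₖ = aₖpₖ₋₁ + pₖ₋₂, qₖ = aₖqₖ₋₁ + qₖ₋₂ (with p₋₁=1, p₋₂=0, q₋₁=0, q₋₂=1):
  k=0: a=10, p=10, q=1
  k=1: a=4, p=41, q=4
  k=2: a=5, p=215, q=21

215/21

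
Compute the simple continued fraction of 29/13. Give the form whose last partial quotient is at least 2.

29 = 2·13 + 3
13 = 4·3 + 1
3 = 3·1 + 0  (stop)
So 29/13 = [2; 4, 3].

[2; 4, 3]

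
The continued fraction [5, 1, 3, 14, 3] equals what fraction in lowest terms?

Using pₖ = aₖpₖ₋₁ + pₖ₋₂ and qₖ = aₖqₖ₋₁ + qₖ₋₂:
  k=0: a=5, p=5, q=1
  k=1: a=1, p=6, q=1
  k=2: a=3, p=23, q=4
  k=3: a=14, p=328, q=57
  k=4: a=3, p=1007, q=175

1007/175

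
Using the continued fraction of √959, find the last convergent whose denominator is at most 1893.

58529/1890

√959 = [30; 1, 29, 1, 60, …] (period length 4).
Convergents:
  p_0/q_0 = 30/1
  p_1/q_1 = 31/1
  p_2/q_2 = 929/30
  p_3/q_3 = 960/31
  p_4/q_4 = 58529/1890
  p_5/q_5 = 59489/1921
q_4 = 1890 ≤ 1893 < 1921 = q_5, so the answer is 58529/1890.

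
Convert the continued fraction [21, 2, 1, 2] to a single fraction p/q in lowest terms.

Using pₖ = aₖpₖ₋₁ + pₖ₋₂ and qₖ = aₖqₖ₋₁ + qₖ₋₂:
  k=0: a=21, p=21, q=1
  k=1: a=2, p=43, q=2
  k=2: a=1, p=64, q=3
  k=3: a=2, p=171, q=8

171/8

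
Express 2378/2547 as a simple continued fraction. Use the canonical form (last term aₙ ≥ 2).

2378 = 0×2547 + 2378
2547 = 1×2378 + 169
2378 = 14×169 + 12
169 = 14×12 + 1
12 = 12×1 + 0  (stop)
So 2378/2547 = [0; 1, 14, 14, 12].

[0; 1, 14, 14, 12]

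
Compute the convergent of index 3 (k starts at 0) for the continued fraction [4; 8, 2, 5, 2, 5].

383/93

Using pₖ = aₖpₖ₋₁ + pₖ₋₂, qₖ = aₖqₖ₋₁ + qₖ₋₂ (with p₋₁=1, p₋₂=0, q₋₁=0, q₋₂=1):
  k=0: a=4, p=4, q=1
  k=1: a=8, p=33, q=8
  k=2: a=2, p=70, q=17
  k=3: a=5, p=383, q=93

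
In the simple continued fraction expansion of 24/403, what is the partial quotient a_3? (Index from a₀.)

3

24 = 0·403 + 24   →  a_0 = 0
403 = 16·24 + 19   →  a_1 = 16
24 = 1·19 + 5   →  a_2 = 1
19 = 3·5 + 4   →  a_3 = 3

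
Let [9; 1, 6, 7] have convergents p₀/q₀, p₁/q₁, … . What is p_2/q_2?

69/7

Using pₖ = aₖpₖ₋₁ + pₖ₋₂, qₖ = aₖqₖ₋₁ + qₖ₋₂ (with p₋₁=1, p₋₂=0, q₋₁=0, q₋₂=1):
  k=0: a=9, p=9, q=1
  k=1: a=1, p=10, q=1
  k=2: a=6, p=69, q=7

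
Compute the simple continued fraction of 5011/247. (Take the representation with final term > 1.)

[20; 3, 2, 11, 3]

5011 = 20·247 + 71
247 = 3·71 + 34
71 = 2·34 + 3
34 = 11·3 + 1
3 = 3·1 + 0  (stop)
So 5011/247 = [20; 3, 2, 11, 3].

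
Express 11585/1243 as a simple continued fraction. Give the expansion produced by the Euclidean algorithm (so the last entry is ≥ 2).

11585 = 9×1243 + 398
1243 = 3×398 + 49
398 = 8×49 + 6
49 = 8×6 + 1
6 = 6×1 + 0  (stop)
So 11585/1243 = [9; 3, 8, 8, 6].

[9; 3, 8, 8, 6]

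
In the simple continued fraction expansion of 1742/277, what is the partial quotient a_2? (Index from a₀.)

1742 = 6·277 + 80   →  a_0 = 6
277 = 3·80 + 37   →  a_1 = 3
80 = 2·37 + 6   →  a_2 = 2

2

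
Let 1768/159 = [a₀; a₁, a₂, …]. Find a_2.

2

1768 = 11·159 + 19   →  a_0 = 11
159 = 8·19 + 7   →  a_1 = 8
19 = 2·7 + 5   →  a_2 = 2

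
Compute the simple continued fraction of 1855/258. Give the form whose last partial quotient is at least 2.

[7; 5, 3, 1, 3, 3]

1855 = 7*258 + 49
258 = 5*49 + 13
49 = 3*13 + 10
13 = 1*10 + 3
10 = 3*3 + 1
3 = 3*1 + 0  (stop)
So 1855/258 = [7; 5, 3, 1, 3, 3].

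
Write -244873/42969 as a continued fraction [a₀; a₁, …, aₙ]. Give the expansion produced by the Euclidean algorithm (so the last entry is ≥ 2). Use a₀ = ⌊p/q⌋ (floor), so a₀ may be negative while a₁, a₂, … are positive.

-244873 = -6*42969 + 12941
42969 = 3*12941 + 4146
12941 = 3*4146 + 503
4146 = 8*503 + 122
503 = 4*122 + 15
122 = 8*15 + 2
15 = 7*2 + 1
2 = 2*1 + 0  (stop)
So -244873/42969 = [-6; 3, 3, 8, 4, 8, 7, 2].

[-6; 3, 3, 8, 4, 8, 7, 2]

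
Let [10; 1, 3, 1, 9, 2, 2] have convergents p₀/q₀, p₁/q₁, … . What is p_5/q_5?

Using pₖ = aₖpₖ₋₁ + pₖ₋₂, qₖ = aₖqₖ₋₁ + qₖ₋₂ (with p₋₁=1, p₋₂=0, q₋₁=0, q₋₂=1):
  k=0: a=10, p=10, q=1
  k=1: a=1, p=11, q=1
  k=2: a=3, p=43, q=4
  k=3: a=1, p=54, q=5
  k=4: a=9, p=529, q=49
  k=5: a=2, p=1112, q=103

1112/103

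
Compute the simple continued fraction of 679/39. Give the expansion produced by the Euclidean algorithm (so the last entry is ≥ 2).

[17; 2, 2, 3, 2]

679 = 17·39 + 16
39 = 2·16 + 7
16 = 2·7 + 2
7 = 3·2 + 1
2 = 2·1 + 0  (stop)
So 679/39 = [17; 2, 2, 3, 2].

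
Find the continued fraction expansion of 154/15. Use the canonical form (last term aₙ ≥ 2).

154 = 10·15 + 4
15 = 3·4 + 3
4 = 1·3 + 1
3 = 3·1 + 0  (stop)
So 154/15 = [10; 3, 1, 3].

[10; 3, 1, 3]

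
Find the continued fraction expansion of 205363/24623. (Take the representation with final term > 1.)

[8; 2, 1, 15, 3, 3, 6, 8]

205363 = 8*24623 + 8379
24623 = 2*8379 + 7865
8379 = 1*7865 + 514
7865 = 15*514 + 155
514 = 3*155 + 49
155 = 3*49 + 8
49 = 6*8 + 1
8 = 8*1 + 0  (stop)
So 205363/24623 = [8; 2, 1, 15, 3, 3, 6, 8].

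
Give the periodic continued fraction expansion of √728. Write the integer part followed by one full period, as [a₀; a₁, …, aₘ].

[26; 1, 52]

a₀ = ⌊√728⌋ = 26.
With m₀=0, d₀=1 and mₖ₊₁ = dₖaₖ − mₖ, dₖ₊₁ = (n − mₖ₊₁²)/dₖ, aₖ₊₁ = ⌊(a₀+mₖ₊₁)/dₖ₊₁⌋:
  k=1: m=26, d=52, a=1
  k=2: m=26, d=1, a=52
d=1 and a=2a₀=52 at k=2, so the next step gives (m, d) = (26, 52) again — its k=1 value — and the period has length 2.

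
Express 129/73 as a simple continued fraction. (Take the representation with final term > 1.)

129 = 1×73 + 56
73 = 1×56 + 17
56 = 3×17 + 5
17 = 3×5 + 2
5 = 2×2 + 1
2 = 2×1 + 0  (stop)
So 129/73 = [1; 1, 3, 3, 2, 2].

[1; 1, 3, 3, 2, 2]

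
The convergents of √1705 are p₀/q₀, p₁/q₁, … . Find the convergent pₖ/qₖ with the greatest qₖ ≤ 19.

289/7

√1705 = [41; 3, 2, 3, 82, …] (period length 4).
Convergents:
  p_0/q_0 = 41/1
  p_1/q_1 = 124/3
  p_2/q_2 = 289/7
  p_3/q_3 = 991/24
q_2 = 7 ≤ 19 < 24 = q_3, so the answer is 289/7.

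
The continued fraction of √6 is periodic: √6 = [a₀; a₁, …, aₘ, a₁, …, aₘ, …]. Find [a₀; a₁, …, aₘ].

a₀ = ⌊√6⌋ = 2.
With m₀=0, d₀=1 and mₖ₊₁ = dₖaₖ − mₖ, dₖ₊₁ = (n − mₖ₊₁²)/dₖ, aₖ₊₁ = ⌊(a₀+mₖ₊₁)/dₖ₊₁⌋:
  k=1: m=2, d=2, a=2
  k=2: m=2, d=1, a=4
d=1 and a=2a₀=4 at k=2, so the next step gives (m, d) = (2, 2) again — its k=1 value — and the period has length 2.

[2; 2, 4]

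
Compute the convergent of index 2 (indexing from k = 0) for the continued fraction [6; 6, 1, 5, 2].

43/7

Using pₖ = aₖpₖ₋₁ + pₖ₋₂, qₖ = aₖqₖ₋₁ + qₖ₋₂ (with p₋₁=1, p₋₂=0, q₋₁=0, q₋₂=1):
  k=0: a=6, p=6, q=1
  k=1: a=6, p=37, q=6
  k=2: a=1, p=43, q=7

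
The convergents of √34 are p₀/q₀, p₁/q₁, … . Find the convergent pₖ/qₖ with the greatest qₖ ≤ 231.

√34 = [5; 1, 4, 1, 10, …] (period length 4).
Convergents:
  p_0/q_0 = 5/1
  p_1/q_1 = 6/1
  p_2/q_2 = 29/5
  p_3/q_3 = 35/6
  p_4/q_4 = 379/65
  p_5/q_5 = 414/71
  p_6/q_6 = 2035/349
q_5 = 71 ≤ 231 < 349 = q_6, so the answer is 414/71.

414/71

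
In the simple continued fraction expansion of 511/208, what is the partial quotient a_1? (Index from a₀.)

511 = 2·208 + 95   →  a_0 = 2
208 = 2·95 + 18   →  a_1 = 2

2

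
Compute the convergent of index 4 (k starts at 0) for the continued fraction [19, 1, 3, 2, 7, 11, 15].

1325/67

Using pₖ = aₖpₖ₋₁ + pₖ₋₂, qₖ = aₖqₖ₋₁ + qₖ₋₂ (with p₋₁=1, p₋₂=0, q₋₁=0, q₋₂=1):
  k=0: a=19, p=19, q=1
  k=1: a=1, p=20, q=1
  k=2: a=3, p=79, q=4
  k=3: a=2, p=178, q=9
  k=4: a=7, p=1325, q=67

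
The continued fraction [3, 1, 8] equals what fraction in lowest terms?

Fold from the inside: start with 8/1.
  1 + 1/8 = 9/8
  3 + 8/9 = 35/9

35/9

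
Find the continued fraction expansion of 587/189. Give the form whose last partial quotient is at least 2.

587 = 3*189 + 20
189 = 9*20 + 9
20 = 2*9 + 2
9 = 4*2 + 1
2 = 2*1 + 0  (stop)
So 587/189 = [3; 9, 2, 4, 2].

[3; 9, 2, 4, 2]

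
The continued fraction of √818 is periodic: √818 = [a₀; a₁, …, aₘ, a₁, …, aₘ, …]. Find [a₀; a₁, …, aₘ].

[28; 1, 1, 1, 1, 56]

a₀ = ⌊√818⌋ = 28.
With m₀=0, d₀=1 and mₖ₊₁ = dₖaₖ − mₖ, dₖ₊₁ = (n − mₖ₊₁²)/dₖ, aₖ₊₁ = ⌊(a₀+mₖ₊₁)/dₖ₊₁⌋:
  k=1: m=28, d=34, a=1
  k=2: m=6, d=23, a=1
  k=3: m=17, d=23, a=1
  k=4: m=6, d=34, a=1
  k=5: m=28, d=1, a=56
d=1 and a=2a₀=56 at k=5, so the next step gives (m, d) = (28, 34) again — its k=1 value — and the period has length 5.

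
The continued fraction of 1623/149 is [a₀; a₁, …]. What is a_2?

8

1623 = 10·149 + 133   →  a_0 = 10
149 = 1·133 + 16   →  a_1 = 1
133 = 8·16 + 5   →  a_2 = 8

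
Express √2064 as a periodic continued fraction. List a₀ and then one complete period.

[45; 2, 3, 7, 3, 2, 90]

a₀ = ⌊√2064⌋ = 45.
With m₀=0, d₀=1 and mₖ₊₁ = dₖaₖ − mₖ, dₖ₊₁ = (n − mₖ₊₁²)/dₖ, aₖ₊₁ = ⌊(a₀+mₖ₊₁)/dₖ₊₁⌋:
  k=1: m=45, d=39, a=2
  k=2: m=33, d=25, a=3
  k=3: m=42, d=12, a=7
  k=4: m=42, d=25, a=3
  k=5: m=33, d=39, a=2
  k=6: m=45, d=1, a=90
d=1 and a=2a₀=90 at k=6, so the next step gives (m, d) = (45, 39) again — its k=1 value — and the period has length 6.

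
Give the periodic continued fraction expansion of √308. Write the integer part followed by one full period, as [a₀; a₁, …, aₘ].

a₀ = ⌊√308⌋ = 17.
With m₀=0, d₀=1 and mₖ₊₁ = dₖaₖ − mₖ, dₖ₊₁ = (n − mₖ₊₁²)/dₖ, aₖ₊₁ = ⌊(a₀+mₖ₊₁)/dₖ₊₁⌋:
  k=1: m=17, d=19, a=1
  k=2: m=2, d=16, a=1
  k=3: m=14, d=7, a=4
  k=4: m=14, d=16, a=1
  k=5: m=2, d=19, a=1
  k=6: m=17, d=1, a=34
d=1 and a=2a₀=34 at k=6, so the next step gives (m, d) = (17, 19) again — its k=1 value — and the period has length 6.

[17; 1, 1, 4, 1, 1, 34]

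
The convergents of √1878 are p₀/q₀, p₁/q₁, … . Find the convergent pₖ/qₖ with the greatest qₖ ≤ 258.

√1878 = [43; 2, 1, 42, 1, 2, 86, …] (period length 6).
Convergents:
  p_0/q_0 = 43/1
  p_1/q_1 = 87/2
  p_2/q_2 = 130/3
  p_3/q_3 = 5547/128
  p_4/q_4 = 5677/131
  p_5/q_5 = 16901/390
q_4 = 131 ≤ 258 < 390 = q_5, so the answer is 5677/131.

5677/131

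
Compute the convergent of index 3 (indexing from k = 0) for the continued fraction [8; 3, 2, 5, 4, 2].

Using pₖ = aₖpₖ₋₁ + pₖ₋₂, qₖ = aₖqₖ₋₁ + qₖ₋₂ (with p₋₁=1, p₋₂=0, q₋₁=0, q₋₂=1):
  k=0: a=8, p=8, q=1
  k=1: a=3, p=25, q=3
  k=2: a=2, p=58, q=7
  k=3: a=5, p=315, q=38

315/38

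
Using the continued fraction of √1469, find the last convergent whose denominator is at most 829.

13223/345

√1469 = [38; 3, 18, 1, 4, 1, 18, 3, 76, …] (period length 8).
Convergents:
  p_0/q_0 = 38/1
  p_1/q_1 = 115/3
  p_2/q_2 = 2108/55
  p_3/q_3 = 2223/58
  p_4/q_4 = 11000/287
  p_5/q_5 = 13223/345
  p_6/q_6 = 249014/6497
q_5 = 345 ≤ 829 < 6497 = q_6, so the answer is 13223/345.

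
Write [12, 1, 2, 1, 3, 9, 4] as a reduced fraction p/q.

7271/571

Using pₖ = aₖpₖ₋₁ + pₖ₋₂ and qₖ = aₖqₖ₋₁ + qₖ₋₂:
  k=0: a=12, p=12, q=1
  k=1: a=1, p=13, q=1
  k=2: a=2, p=38, q=3
  k=3: a=1, p=51, q=4
  k=4: a=3, p=191, q=15
  k=5: a=9, p=1770, q=139
  k=6: a=4, p=7271, q=571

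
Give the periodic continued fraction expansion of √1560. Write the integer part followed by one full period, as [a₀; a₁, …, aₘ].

a₀ = ⌊√1560⌋ = 39.

[39; 2, 78]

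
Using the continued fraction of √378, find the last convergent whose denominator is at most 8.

136/7

√378 = [19; 2, 3, 1, 4, 1, 3, 2, 38, …] (period length 8).
Convergents:
  p_0/q_0 = 19/1
  p_1/q_1 = 39/2
  p_2/q_2 = 136/7
  p_3/q_3 = 175/9
q_2 = 7 ≤ 8 < 9 = q_3, so the answer is 136/7.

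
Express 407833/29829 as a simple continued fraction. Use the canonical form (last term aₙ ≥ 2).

407833 = 13*29829 + 20056
29829 = 1*20056 + 9773
20056 = 2*9773 + 510
9773 = 19*510 + 83
510 = 6*83 + 12
83 = 6*12 + 11
12 = 1*11 + 1
11 = 11*1 + 0  (stop)
So 407833/29829 = [13; 1, 2, 19, 6, 6, 1, 11].

[13; 1, 2, 19, 6, 6, 1, 11]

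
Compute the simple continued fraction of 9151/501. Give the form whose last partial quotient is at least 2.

[18; 3, 1, 3, 3, 2, 4]

9151 = 18·501 + 133
501 = 3·133 + 102
133 = 1·102 + 31
102 = 3·31 + 9
31 = 3·9 + 4
9 = 2·4 + 1
4 = 4·1 + 0  (stop)
So 9151/501 = [18; 3, 1, 3, 3, 2, 4].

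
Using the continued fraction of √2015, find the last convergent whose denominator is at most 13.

404/9

√2015 = [44; 1, 7, 1, 88, …] (period length 4).
Convergents:
  p_0/q_0 = 44/1
  p_1/q_1 = 45/1
  p_2/q_2 = 359/8
  p_3/q_3 = 404/9
  p_4/q_4 = 35911/800
q_3 = 9 ≤ 13 < 800 = q_4, so the answer is 404/9.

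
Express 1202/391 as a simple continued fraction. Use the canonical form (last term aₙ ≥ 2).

[3; 13, 2, 14]

1202 = 3×391 + 29
391 = 13×29 + 14
29 = 2×14 + 1
14 = 14×1 + 0  (stop)
So 1202/391 = [3; 13, 2, 14].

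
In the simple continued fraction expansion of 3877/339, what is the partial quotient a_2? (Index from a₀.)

3

3877 = 11·339 + 148   →  a_0 = 11
339 = 2·148 + 43   →  a_1 = 2
148 = 3·43 + 19   →  a_2 = 3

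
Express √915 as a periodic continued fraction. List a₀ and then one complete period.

[30; 4, 60]

a₀ = ⌊√915⌋ = 30.
With m₀=0, d₀=1 and mₖ₊₁ = dₖaₖ − mₖ, dₖ₊₁ = (n − mₖ₊₁²)/dₖ, aₖ₊₁ = ⌊(a₀+mₖ₊₁)/dₖ₊₁⌋:
  k=1: m=30, d=15, a=4
  k=2: m=30, d=1, a=60
d=1 and a=2a₀=60 at k=2, so the next step gives (m, d) = (30, 15) again — its k=1 value — and the period has length 2.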